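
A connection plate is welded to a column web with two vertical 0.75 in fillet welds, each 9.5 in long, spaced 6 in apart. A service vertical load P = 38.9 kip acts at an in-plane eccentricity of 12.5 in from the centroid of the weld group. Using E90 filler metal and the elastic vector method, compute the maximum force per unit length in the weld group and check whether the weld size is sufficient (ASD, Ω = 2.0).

E90XX → F_EXX = 90 ksi.
Total weld length L_w = 19 in. Treat welds as unit-width lines.
Polar moment about centroid: J = 2[d³/12 + d(b/2)²] = 2[9.5³/12 + 9.5×3²] = 313.9 in³.
Direct shear f_v = P/L_w = 38.9 / 19 = 2.047 kip/in (vertical).
Torsion M = P·e = 38.9 × 12.5 = 486.25 kip·in.
Critical point at (x, y) = (3, 4.75) from centroid. f_tx = M·y/J = 7.358 kip/in; f_ty = M·x/J = 4.647 kip/in.
Resultant f_max = √[f_tx² + (f_v + f_ty)²] = √[7.358² + (2.047 + 4.647)²] = 9.948 kip/in.
Capacity per unit length: r_n/Ω = (1/2.0) × 0.6 × 90 × (0.707 × 0.75) = 14.32 kip/in.
9.948 ≤ 14.32 → adequate.

f_max ≈ 9.95 kip/in; adequate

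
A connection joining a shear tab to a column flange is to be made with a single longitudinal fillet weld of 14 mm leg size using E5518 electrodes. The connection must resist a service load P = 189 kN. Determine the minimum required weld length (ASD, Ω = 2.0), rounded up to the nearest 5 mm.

L = 120 mm

E55XX → F_EXX = 550 MPa.
Throat t_e = 0.707 × 14 = 9.898 mm.
r_n/Ω = (0.6 × 550 × 9.898) / 2.0 = 1633 N/mm = 1.633 kN/mm.
L_req = P / (r_n/Ω) = 189 / 1.633 = 115.7 mm total.
Round up → use L = 120 mm.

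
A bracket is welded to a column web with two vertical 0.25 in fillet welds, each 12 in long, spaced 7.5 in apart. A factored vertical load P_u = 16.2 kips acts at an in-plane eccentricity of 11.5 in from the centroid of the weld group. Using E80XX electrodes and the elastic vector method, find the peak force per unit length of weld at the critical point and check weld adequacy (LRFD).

E80XX → F_EXX = 80 ksi.
Total weld length L_w = 24 in. Treat welds as unit-width lines.
Polar moment about centroid: J = 2[d³/12 + d(b/2)²] = 2[12³/12 + 12×3.75²] = 625.5 in³.
Direct shear f_v = P/L_w = 16.2 / 24 = 0.675 kip/in (vertical).
Torsion M = P·e = 16.2 × 11.5 = 186.3 kip·in.
Critical point at (x, y) = (3.75, 6) from centroid. f_tx = M·y/J = 1.787 kip/in; f_ty = M·x/J = 1.117 kip/in.
Resultant f_max = √[f_tx² + (f_v + f_ty)²] = √[1.787² + (0.675 + 1.117)²] = 2.531 kip/in.
Capacity per unit length: φr_n = 0.75 × 0.6 × 80 × (0.707 × 0.25) = 6.363 kip/in.
2.531 ≤ 6.363 → adequate.

f_max ≈ 2.53 kip/in; adequate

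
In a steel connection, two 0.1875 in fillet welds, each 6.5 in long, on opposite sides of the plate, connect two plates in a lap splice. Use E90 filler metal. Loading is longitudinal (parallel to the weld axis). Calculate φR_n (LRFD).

E90XX → F_EXX = 90 ksi.
Effective throat t_e = 0.707 × 0.1875 = 0.1326 in.
Total length L = 13 in; A_we = 0.1326 × 13 = 1.723 in².
F_nw = 0.6 F_EXX = 0.6 × 90 = 54 ksi.
φR_n = 0.75 × 54 × 1.723 = 69.79 kips.

φR_n ≈ 69.8 kips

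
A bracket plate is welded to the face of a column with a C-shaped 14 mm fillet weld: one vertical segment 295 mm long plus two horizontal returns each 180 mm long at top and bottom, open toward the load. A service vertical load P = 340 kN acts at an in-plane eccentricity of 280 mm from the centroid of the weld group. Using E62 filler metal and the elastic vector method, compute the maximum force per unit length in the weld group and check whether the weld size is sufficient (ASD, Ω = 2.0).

f_max ≈ 1910 N/mm; NOT adequate

E62XX → F_EXX = 620 MPa.
Total weld length L_w = 655 mm. Treat welds as unit-width lines.
Centroid: x̄ = 2×180×90 / 655 = 49.47 mm from the vertical weld.
Polar moment about centroid: J = I_x + I_y = [295³/12 + 2×180×147.5²] + [295×49.47² + 2(180³/12 + 180×40.53²)] = 12260000 mm³.
Direct shear f_v = P/L_w = 340×10³ / 655 = 519.1 N/mm (vertical).
Torsion M = P·e = 340×10³ × 280 = 95200000 N·mm.
Critical point at (x, y) = (130.5, 147.5) from centroid. f_tx = M·y/J = 1146 N/mm; f_ty = M·x/J = 1014 N/mm.
Resultant f_max = √[f_tx² + (f_v + f_ty)²] = √[1146² + (519.1 + 1014)²] = 1914 N/mm.
Capacity per unit length: r_n/Ω = (1/2.0) × 0.6 × 620 × (0.707 × 14) = 1841 N/mm.
1914 > 1841 → NOT adequate.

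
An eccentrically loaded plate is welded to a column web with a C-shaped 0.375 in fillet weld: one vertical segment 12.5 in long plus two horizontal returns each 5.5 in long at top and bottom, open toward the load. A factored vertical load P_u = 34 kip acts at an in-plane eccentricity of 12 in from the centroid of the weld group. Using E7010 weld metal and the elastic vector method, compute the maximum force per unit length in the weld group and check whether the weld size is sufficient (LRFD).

f_max ≈ 5.57 kip/in; adequate

E70XX → F_EXX = 70 ksi.
Total weld length L_w = 23.5 in. Treat welds as unit-width lines.
Centroid: x̄ = 2×5.5×2.75 / 23.5 = 1.287 in from the vertical weld.
Polar moment about centroid: J = I_x + I_y = [12.5³/12 + 2×5.5×6.25²] + [12.5×1.287² + 2(5.5³/12 + 5.5×1.463²)] = 664.4 in³.
Direct shear f_v = P/L_w = 34 / 23.5 = 1.447 kip/in (vertical).
Torsion M = P·e = 34 × 12 = 408 kip·in.
Critical point at (x, y) = (4.213, 6.25) from centroid. f_tx = M·y/J = 3.838 kip/in; f_ty = M·x/J = 2.587 kip/in.
Resultant f_max = √[f_tx² + (f_v + f_ty)²] = √[3.838² + (1.447 + 2.587)²] = 5.568 kip/in.
Capacity per unit length: φr_n = 0.75 × 0.6 × 70 × (0.707 × 0.375) = 8.351 kip/in.
5.568 ≤ 8.351 → adequate.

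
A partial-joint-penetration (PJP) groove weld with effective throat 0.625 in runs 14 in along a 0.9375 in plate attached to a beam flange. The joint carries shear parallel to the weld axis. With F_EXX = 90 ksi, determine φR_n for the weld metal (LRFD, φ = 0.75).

Effective throat (given) t_e = 0.625 in.
A_we = 0.625 × 14 = 8.75 in².
F_nw = 0.6 F_EXX = 54 ksi.
φR_n = 0.75 × 54 × 8.75 = 354.4 kips.

φR_n ≈ 354 kips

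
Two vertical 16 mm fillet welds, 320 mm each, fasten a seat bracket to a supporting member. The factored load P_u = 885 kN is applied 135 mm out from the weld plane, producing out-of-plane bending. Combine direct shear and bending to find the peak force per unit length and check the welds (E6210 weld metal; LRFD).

E62XX → F_EXX = 620 MPa.
L_w = 2 × 320 = 640 mm; section modulus (unit throat) S = 2 × L²/6 = 34130 mm².
Direct shear f_v = P/L_w = 885×10³/640 = 1383 N/mm.
Moment M = P × e = 885×10³ × 135 = 119480000 N·mm; bending f_b = M/S = 3500 N/mm.
f_max = √(f_v² + f_b²) = √(1383² + 3500²) = 3763 N/mm.
φr_n = 0.75 × 0.6 × 620 × (0.707 × 16) = 3156 N/mm → NOT adequate.

f_max ≈ 3760 N/mm; NOT adequate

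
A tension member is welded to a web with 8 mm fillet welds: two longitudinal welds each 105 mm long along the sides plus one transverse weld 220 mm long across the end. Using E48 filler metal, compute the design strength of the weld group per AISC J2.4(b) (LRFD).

φR_n ≈ 621 kN

E48XX → F_EXX = 480 MPa.
t_e = 0.707 × 8 = 5.656 mm.
R_nwl = 0.6 × 480 × 5.656 × 210 × 10⁻³ = 342.1 kN (longitudinal, 2 welds).
R_nwt = 0.6 × 480 × 5.656 × 220 × 10⁻³ = 358.4 kN (transverse, base value).
(i) R_nwl + R_nwt = 700.4 kN; (ii) 0.85 R_nwl + 1.5 R_nwt = 828.3 kN.
R_n = max = 828.3 kN [governs: (ii)]; φR_n = 621.2 kN.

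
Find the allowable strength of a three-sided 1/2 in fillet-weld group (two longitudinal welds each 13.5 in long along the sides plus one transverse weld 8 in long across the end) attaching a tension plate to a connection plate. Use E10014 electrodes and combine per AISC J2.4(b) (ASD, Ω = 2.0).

E100XX → F_EXX = 100 ksi.
t_e = 0.707 × 0.5 = 0.3535 in.
R_nwl = 0.6 × 100 × 0.3535 × 27 = 572.7 kips (longitudinal, 2 welds).
R_nwt = 0.6 × 100 × 0.3535 × 8 = 169.7 kips (transverse, base value).
(i) R_nwl + R_nwt = 742.3 kips; (ii) 0.85 R_nwl + 1.5 R_nwt = 741.3 kips.
R_n = max = 742.3 kips [governs: (i)]; R_n/Ω = 371.2 kips.

R_n/Ω ≈ 371 kips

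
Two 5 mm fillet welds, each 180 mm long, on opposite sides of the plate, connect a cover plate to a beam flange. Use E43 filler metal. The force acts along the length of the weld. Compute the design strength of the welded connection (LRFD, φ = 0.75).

E43XX → F_EXX = 430 MPa.
Effective throat t_e = 0.707 × 5 = 3.535 mm.
Total length L = 360 mm; A_we = 3.535 × 360 = 1273 mm².
F_nw = 0.6 F_EXX = 0.6 × 430 = 258 MPa.
φR_n = 0.75 × 258 × 1273 × 10⁻³ = 246.2 kN.

φR_n ≈ 246 kN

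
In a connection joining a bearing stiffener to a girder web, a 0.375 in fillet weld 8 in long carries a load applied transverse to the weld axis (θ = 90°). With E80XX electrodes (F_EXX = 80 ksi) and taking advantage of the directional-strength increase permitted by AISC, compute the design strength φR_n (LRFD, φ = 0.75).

t_e = 0.707 × 0.375 = 0.2651 in; A_we = 0.2651 × 8 = 2.121 in².
Directional factor: 1.0 + 0.5 sin^1.5(90°) = 1.5.
F_nw = 0.6 × 80 × 1.5 = 72 ksi.
φR_n = 0.75 × 72 × 2.121 = 114.5 kip.

φR_n ≈ 115 kip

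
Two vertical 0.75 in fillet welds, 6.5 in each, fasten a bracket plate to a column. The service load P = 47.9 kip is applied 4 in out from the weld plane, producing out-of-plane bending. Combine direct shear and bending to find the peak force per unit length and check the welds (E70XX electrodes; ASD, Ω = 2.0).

f_max ≈ 14.1 kip/in; NOT adequate

E70XX → F_EXX = 70 ksi.
L_w = 2 × 6.5 = 13 in; section modulus (unit throat) S = 2 × L²/6 = 14.08 in².
Direct shear f_v = P/L_w = 47.9/13 = 3.685 kip/in.
Moment M = P × e = 47.9 × 4 = 191.6 kip·in; bending f_b = M/S = 13.6 kip/in.
f_max = √(f_v² + f_b²) = √(3.685² + 13.6²) = 14.09 kip/in.
r_n/Ω = (1/2.0) × 0.6 × 70 × (0.707 × 0.75) = 11.14 kip/in → NOT adequate.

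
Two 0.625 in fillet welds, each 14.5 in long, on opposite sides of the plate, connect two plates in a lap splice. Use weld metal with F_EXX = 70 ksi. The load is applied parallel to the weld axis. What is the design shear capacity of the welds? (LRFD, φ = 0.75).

φR_n ≈ 404 kip

Effective throat t_e = 0.707 × 0.625 = 0.4419 in.
Total length L = 29 in; A_we = 0.4419 × 29 = 12.81 in².
F_nw = 0.6 F_EXX = 0.6 × 70 = 42 ksi.
φR_n = 0.75 × 42 × 12.81 = 403.7 kip.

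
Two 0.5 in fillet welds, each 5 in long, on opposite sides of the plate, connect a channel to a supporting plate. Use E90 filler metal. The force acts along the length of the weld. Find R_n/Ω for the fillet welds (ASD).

E90XX → F_EXX = 90 ksi.
Effective throat t_e = 0.707 × 0.5 = 0.3535 in.
Total length L = 10 in; A_we = 0.3535 × 10 = 3.535 in².
F_nw = 0.6 F_EXX = 0.6 × 90 = 54 ksi.
R_n = 54 × 3.535 = 190.9 kips; R_n/Ω = 190.9/2.0 = 95.44 kips.

R_n/Ω ≈ 95.4 kips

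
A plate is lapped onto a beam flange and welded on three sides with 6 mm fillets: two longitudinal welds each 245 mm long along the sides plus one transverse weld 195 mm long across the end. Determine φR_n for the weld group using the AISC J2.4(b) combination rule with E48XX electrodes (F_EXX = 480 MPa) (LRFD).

φR_n ≈ 650 kN

t_e = 0.707 × 6 = 4.242 mm.
R_nwl = 0.6 × 480 × 4.242 × 490 × 10⁻³ = 598.6 kN (longitudinal, 2 welds).
R_nwt = 0.6 × 480 × 4.242 × 195 × 10⁻³ = 238.2 kN (transverse, base value).
(i) R_nwl + R_nwt = 836.9 kN; (ii) 0.85 R_nwl + 1.5 R_nwt = 866.2 kN.
R_n = max = 866.2 kN [governs: (ii)]; φR_n = 649.6 kN.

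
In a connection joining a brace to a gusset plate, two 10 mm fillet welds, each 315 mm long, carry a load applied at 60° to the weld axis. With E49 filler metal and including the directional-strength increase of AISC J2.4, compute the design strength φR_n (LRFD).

φR_n ≈ 1380 kN

E49XX → F_EXX = 490 MPa.
t_e = 0.707 × 10 = 7.07 mm; A_we = 7.07 × 630 = 4454 mm².
Directional factor: 1.0 + 0.5 sin^1.5(60°) = 1.403.
F_nw = 0.6 × 490 × 1.403 = 412.5 MPa.
φR_n = 0.75 × 412.5 × 4454 × 10⁻³ = 1378 kN.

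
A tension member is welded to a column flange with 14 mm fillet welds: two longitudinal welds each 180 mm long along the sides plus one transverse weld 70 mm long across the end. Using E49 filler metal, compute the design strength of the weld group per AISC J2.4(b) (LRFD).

φR_n ≈ 938 kN

E49XX → F_EXX = 490 MPa.
t_e = 0.707 × 14 = 9.898 mm.
R_nwl = 0.6 × 490 × 9.898 × 360 × 10⁻³ = 1048 kN (longitudinal, 2 welds).
R_nwt = 0.6 × 490 × 9.898 × 70 × 10⁻³ = 203.7 kN (transverse, base value).
(i) R_nwl + R_nwt = 1251 kN; (ii) 0.85 R_nwl + 1.5 R_nwt = 1196 kN.
R_n = max = 1251 kN [governs: (i)]; φR_n = 938.5 kN.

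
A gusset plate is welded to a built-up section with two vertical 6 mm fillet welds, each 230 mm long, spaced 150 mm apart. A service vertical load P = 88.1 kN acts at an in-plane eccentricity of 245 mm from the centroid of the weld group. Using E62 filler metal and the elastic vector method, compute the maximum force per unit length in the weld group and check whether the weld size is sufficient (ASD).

E62XX → F_EXX = 620 MPa.
Total weld length L_w = 460 mm. Treat welds as unit-width lines.
Polar moment about centroid: J = 2[d³/12 + d(b/2)²] = 2[230³/12 + 230×75²] = 4615000 mm³.
Direct shear f_v = P/L_w = 88.1×10³ / 460 = 191.5 N/mm (vertical).
Torsion M = P·e = 88.1×10³ × 245 = 21584000 N·mm.
Critical point at (x, y) = (75, 115) from centroid. f_tx = M·y/J = 537.8 N/mm; f_ty = M·x/J = 350.8 N/mm.
Resultant f_max = √[f_tx² + (f_v + f_ty)²] = √[537.8² + (191.5 + 350.8)²] = 763.7 N/mm.
Capacity per unit length: r_n/Ω = (1/2.0) × 0.6 × 620 × (0.707 × 6) = 789 N/mm.
763.7 ≤ 789 → adequate.

f_max ≈ 764 N/mm; adequate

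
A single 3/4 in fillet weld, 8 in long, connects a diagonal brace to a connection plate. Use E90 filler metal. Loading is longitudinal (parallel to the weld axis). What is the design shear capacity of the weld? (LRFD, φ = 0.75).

φR_n ≈ 172 kips

E90XX → F_EXX = 90 ksi.
Effective throat t_e = 0.707 × 0.75 = 0.5302 in.
Total length L = 8 in; A_we = 0.5302 × 8 = 4.242 in².
F_nw = 0.6 F_EXX = 0.6 × 90 = 54 ksi.
φR_n = 0.75 × 54 × 4.242 = 171.8 kips.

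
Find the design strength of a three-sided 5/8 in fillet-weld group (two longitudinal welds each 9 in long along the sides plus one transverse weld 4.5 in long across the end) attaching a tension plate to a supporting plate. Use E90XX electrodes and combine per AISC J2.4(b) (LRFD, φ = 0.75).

φR_n ≈ 403 kips

E90XX → F_EXX = 90 ksi.
t_e = 0.707 × 0.625 = 0.4419 in.
R_nwl = 0.6 × 90 × 0.4419 × 18 = 429.5 kips (longitudinal, 2 welds).
R_nwt = 0.6 × 90 × 0.4419 × 4.5 = 107.4 kips (transverse, base value).
(i) R_nwl + R_nwt = 536.9 kips; (ii) 0.85 R_nwl + 1.5 R_nwt = 526.1 kips.
R_n = max = 536.9 kips [governs: (i)]; φR_n = 402.7 kips.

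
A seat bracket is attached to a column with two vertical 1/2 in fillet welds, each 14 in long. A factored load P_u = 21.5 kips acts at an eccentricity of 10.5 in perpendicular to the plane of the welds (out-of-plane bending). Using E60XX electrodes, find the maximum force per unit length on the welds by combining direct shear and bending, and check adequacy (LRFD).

f_max ≈ 3.54 kip/in; adequate

E60XX → F_EXX = 60 ksi.
L_w = 2 × 14 = 28 in; section modulus (unit throat) S = 2 × L²/6 = 65.33 in².
Direct shear f_v = P/L_w = 21.5/28 = 0.7679 kip/in.
Moment M = P × e = 21.5 × 10.5 = 225.75 kip·in; bending f_b = M/S = 3.455 kip/in.
f_max = √(f_v² + f_b²) = √(0.7679² + 3.455²) = 3.54 kip/in.
φr_n = 0.75 × 0.6 × 60 × (0.707 × 0.5) = 9.544 kip/in → adequate.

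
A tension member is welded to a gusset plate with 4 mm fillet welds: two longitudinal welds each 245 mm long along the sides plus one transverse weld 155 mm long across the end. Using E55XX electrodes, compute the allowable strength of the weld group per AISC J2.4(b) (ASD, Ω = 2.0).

E55XX → F_EXX = 550 MPa.
t_e = 0.707 × 4 = 2.828 mm.
R_nwl = 0.6 × 550 × 2.828 × 490 × 10⁻³ = 457.3 kN (longitudinal, 2 welds).
R_nwt = 0.6 × 550 × 2.828 × 155 × 10⁻³ = 144.7 kN (transverse, base value).
(i) R_nwl + R_nwt = 601.9 kN; (ii) 0.85 R_nwl + 1.5 R_nwt = 605.7 kN.
R_n = max = 605.7 kN [governs: (ii)]; R_n/Ω = 302.8 kN.

R_n/Ω ≈ 303 kN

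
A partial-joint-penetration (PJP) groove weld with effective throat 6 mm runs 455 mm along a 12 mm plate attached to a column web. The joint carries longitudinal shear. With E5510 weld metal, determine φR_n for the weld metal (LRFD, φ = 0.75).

E55XX → F_EXX = 550 MPa.
Effective throat (given) t_e = 6 mm.
A_we = 6 × 455 = 2730 mm².
F_nw = 0.6 F_EXX = 330 MPa.
φR_n = 0.75 × 330 × 2730 × 10⁻³ = 675.7 kN.

φR_n ≈ 676 kN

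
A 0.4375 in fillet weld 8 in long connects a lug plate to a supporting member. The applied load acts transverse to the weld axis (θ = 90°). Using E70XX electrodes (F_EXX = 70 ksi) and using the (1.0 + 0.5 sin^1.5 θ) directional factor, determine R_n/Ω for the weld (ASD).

t_e = 0.707 × 0.4375 = 0.3093 in; A_we = 0.3093 × 8 = 2.474 in².
Directional factor: 1.0 + 0.5 sin^1.5(90°) = 1.5.
F_nw = 0.6 × 70 × 1.5 = 63 ksi.
R_n/Ω = (63 × 2.474) / 2.0 = 77.95 kips.

R_n/Ω ≈ 77.9 kips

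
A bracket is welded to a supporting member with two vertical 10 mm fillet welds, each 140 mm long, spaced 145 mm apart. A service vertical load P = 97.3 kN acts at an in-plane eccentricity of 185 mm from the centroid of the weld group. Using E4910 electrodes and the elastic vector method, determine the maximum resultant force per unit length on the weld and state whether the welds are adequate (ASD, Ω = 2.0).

f_max ≈ 1210 N/mm; NOT adequate

E49XX → F_EXX = 490 MPa.
Total weld length L_w = 280 mm. Treat welds as unit-width lines.
Polar moment about centroid: J = 2[d³/12 + d(b/2)²] = 2[140³/12 + 140×72.5²] = 1929000 mm³.
Direct shear f_v = P/L_w = 97.3×10³ / 280 = 347.5 N/mm (vertical).
Torsion M = P·e = 97.3×10³ × 185 = 18000000 N·mm.
Critical point at (x, y) = (72.5, 70) from centroid. f_tx = M·y/J = 653.2 N/mm; f_ty = M·x/J = 676.5 N/mm.
Resultant f_max = √[f_tx² + (f_v + f_ty)²] = √[653.2² + (347.5 + 676.5)²] = 1215 N/mm.
Capacity per unit length: r_n/Ω = (1/2.0) × 0.6 × 490 × (0.707 × 10) = 1039 N/mm.
1215 > 1039 → NOT adequate.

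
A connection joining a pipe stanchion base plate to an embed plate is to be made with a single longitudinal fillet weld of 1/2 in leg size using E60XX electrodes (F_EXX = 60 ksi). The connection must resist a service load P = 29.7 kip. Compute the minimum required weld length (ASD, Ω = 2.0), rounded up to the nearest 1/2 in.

Throat t_e = 0.707 × 0.5 = 0.3535 in.
r_n/Ω = (0.6 × 60 × 0.3535) / 2.0 = 6.363 kip/in.
L_req = P / (r_n/Ω) = 29.7 / 6.363 = 4.668 in total.
Round up → use L = 5 in.

L = 5 in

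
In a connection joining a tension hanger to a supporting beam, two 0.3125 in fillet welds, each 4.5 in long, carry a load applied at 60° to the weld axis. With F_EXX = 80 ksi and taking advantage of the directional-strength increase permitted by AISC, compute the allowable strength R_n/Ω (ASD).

t_e = 0.707 × 0.3125 = 0.2209 in; A_we = 0.2209 × 9 = 1.988 in².
Directional factor: 1.0 + 0.5 sin^1.5(60°) = 1.403.
F_nw = 0.6 × 80 × 1.403 = 67.34 ksi.
R_n/Ω = (67.34 × 1.988) / 2.0 = 66.95 kips.

R_n/Ω ≈ 67 kips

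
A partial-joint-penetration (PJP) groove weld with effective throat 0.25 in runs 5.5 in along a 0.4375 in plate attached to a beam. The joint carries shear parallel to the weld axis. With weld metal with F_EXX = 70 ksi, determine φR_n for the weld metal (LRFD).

φR_n ≈ 43.3 kip

Effective throat (given) t_e = 0.25 in.
A_we = 0.25 × 5.5 = 1.375 in².
F_nw = 0.6 F_EXX = 42 ksi.
φR_n = 0.75 × 42 × 1.375 = 43.31 kip.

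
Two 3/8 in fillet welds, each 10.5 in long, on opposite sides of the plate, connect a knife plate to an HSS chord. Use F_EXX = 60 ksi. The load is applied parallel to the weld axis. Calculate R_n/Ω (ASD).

R_n/Ω ≈ 100 kip

Effective throat t_e = 0.707 × 0.375 = 0.2651 in.
Total length L = 21 in; A_we = 0.2651 × 21 = 5.568 in².
F_nw = 0.6 F_EXX = 0.6 × 60 = 36 ksi.
R_n = 36 × 5.568 = 200.4 kip; R_n/Ω = 200.4/2.0 = 100.2 kip.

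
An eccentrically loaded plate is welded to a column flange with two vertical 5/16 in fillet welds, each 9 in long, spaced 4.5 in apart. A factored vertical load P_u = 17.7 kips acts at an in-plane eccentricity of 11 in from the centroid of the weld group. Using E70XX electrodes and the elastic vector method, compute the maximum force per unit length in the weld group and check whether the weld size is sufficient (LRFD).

f_max ≈ 5.12 kip/in; adequate

E70XX → F_EXX = 70 ksi.
Total weld length L_w = 18 in. Treat welds as unit-width lines.
Polar moment about centroid: J = 2[d³/12 + d(b/2)²] = 2[9³/12 + 9×2.25²] = 212.6 in³.
Direct shear f_v = P/L_w = 17.7 / 18 = 0.9833 kip/in (vertical).
Torsion M = P·e = 17.7 × 11 = 194.7 kip·in.
Critical point at (x, y) = (2.25, 4.5) from centroid. f_tx = M·y/J = 4.121 kip/in; f_ty = M·x/J = 2.06 kip/in.
Resultant f_max = √[f_tx² + (f_v + f_ty)²] = √[4.121² + (0.9833 + 2.06)²] = 5.123 kip/in.
Capacity per unit length: φr_n = 0.75 × 0.6 × 70 × (0.707 × 0.3125) = 6.96 kip/in.
5.123 ≤ 6.96 → adequate.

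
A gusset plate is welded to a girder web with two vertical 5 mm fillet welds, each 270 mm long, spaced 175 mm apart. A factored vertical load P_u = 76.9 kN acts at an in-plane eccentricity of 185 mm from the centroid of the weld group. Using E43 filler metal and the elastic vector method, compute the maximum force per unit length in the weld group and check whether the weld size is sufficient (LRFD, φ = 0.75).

f_max ≈ 404 N/mm; adequate

E43XX → F_EXX = 430 MPa.
Total weld length L_w = 540 mm. Treat welds as unit-width lines.
Polar moment about centroid: J = 2[d³/12 + d(b/2)²] = 2[270³/12 + 270×87.5²] = 7415000 mm³.
Direct shear f_v = P/L_w = 76.9×10³ / 540 = 142.4 N/mm (vertical).
Torsion M = P·e = 76.9×10³ × 185 = 14226000 N·mm.
Critical point at (x, y) = (87.5, 135) from centroid. f_tx = M·y/J = 259 N/mm; f_ty = M·x/J = 167.9 N/mm.
Resultant f_max = √[f_tx² + (f_v + f_ty)²] = √[259² + (142.4 + 167.9)²] = 404.2 N/mm.
Capacity per unit length: φr_n = 0.75 × 0.6 × 430 × (0.707 × 5) = 684 N/mm.
404.2 ≤ 684 → adequate.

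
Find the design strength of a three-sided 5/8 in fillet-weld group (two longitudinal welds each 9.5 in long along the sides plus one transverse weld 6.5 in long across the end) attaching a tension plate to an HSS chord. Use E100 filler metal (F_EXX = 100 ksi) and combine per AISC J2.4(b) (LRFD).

φR_n ≈ 515 kips

t_e = 0.707 × 0.625 = 0.4419 in.
R_nwl = 0.6 × 100 × 0.4419 × 19 = 503.7 kips (longitudinal, 2 welds).
R_nwt = 0.6 × 100 × 0.4419 × 6.5 = 172.3 kips (transverse, base value).
(i) R_nwl + R_nwt = 676.1 kips; (ii) 0.85 R_nwl + 1.5 R_nwt = 686.7 kips.
R_n = max = 686.7 kips [governs: (ii)]; φR_n = 515 kips.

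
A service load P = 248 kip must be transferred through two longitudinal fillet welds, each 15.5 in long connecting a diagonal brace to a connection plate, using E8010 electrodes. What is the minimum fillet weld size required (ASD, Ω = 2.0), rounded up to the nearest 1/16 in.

w = 1/2 in

E80XX → F_EXX = 80 ksi.
Total weld length L = 31 in.
Required throat t_e = P × Ω / (0.6 F_EXX × L) = 248 × 2.0 / (0.6 × 80 × 31) = 0.3333 in.
Required leg w = t_e / 0.707 = 0.4715 in → use 1/2 in.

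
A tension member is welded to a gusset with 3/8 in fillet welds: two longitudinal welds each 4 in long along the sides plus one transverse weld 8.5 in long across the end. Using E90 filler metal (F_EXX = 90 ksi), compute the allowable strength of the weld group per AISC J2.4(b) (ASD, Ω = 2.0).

R_n/Ω ≈ 140 kips

t_e = 0.707 × 0.375 = 0.2651 in.
R_nwl = 0.6 × 90 × 0.2651 × 8 = 114.5 kips (longitudinal, 2 welds).
R_nwt = 0.6 × 90 × 0.2651 × 8.5 = 121.7 kips (transverse, base value).
(i) R_nwl + R_nwt = 236.2 kips; (ii) 0.85 R_nwl + 1.5 R_nwt = 279.9 kips.
R_n = max = 279.9 kips [governs: (ii)]; R_n/Ω = 139.9 kips.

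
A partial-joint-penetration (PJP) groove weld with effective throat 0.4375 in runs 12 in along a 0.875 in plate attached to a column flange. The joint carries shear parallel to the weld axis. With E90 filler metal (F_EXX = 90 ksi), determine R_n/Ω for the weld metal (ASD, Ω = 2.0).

R_n/Ω ≈ 142 kips

Effective throat (given) t_e = 0.4375 in.
A_we = 0.4375 × 12 = 5.25 in².
F_nw = 0.6 F_EXX = 54 ksi.
R_n/Ω = (54 × 5.25) / 2.0 = 141.8 kips.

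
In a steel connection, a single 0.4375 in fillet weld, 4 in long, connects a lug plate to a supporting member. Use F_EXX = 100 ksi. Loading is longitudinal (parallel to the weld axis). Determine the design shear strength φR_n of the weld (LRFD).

Effective throat t_e = 0.707 × 0.4375 = 0.3093 in.
Total length L = 4 in; A_we = 0.3093 × 4 = 1.237 in².
F_nw = 0.6 F_EXX = 0.6 × 100 = 60 ksi.
φR_n = 0.75 × 60 × 1.237 = 55.68 kips.

φR_n ≈ 55.7 kips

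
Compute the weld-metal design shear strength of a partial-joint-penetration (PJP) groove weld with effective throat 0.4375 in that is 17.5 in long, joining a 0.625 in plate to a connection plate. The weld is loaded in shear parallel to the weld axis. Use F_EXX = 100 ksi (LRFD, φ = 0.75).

φR_n ≈ 345 kips

Effective throat (given) t_e = 0.4375 in.
A_we = 0.4375 × 17.5 = 7.656 in².
F_nw = 0.6 F_EXX = 60 ksi.
φR_n = 0.75 × 60 × 7.656 = 344.5 kips.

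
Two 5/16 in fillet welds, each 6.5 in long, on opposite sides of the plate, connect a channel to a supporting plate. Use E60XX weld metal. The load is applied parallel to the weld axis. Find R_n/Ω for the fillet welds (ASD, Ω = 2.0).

E60XX → F_EXX = 60 ksi.
Effective throat t_e = 0.707 × 0.3125 = 0.2209 in.
Total length L = 13 in; A_we = 0.2209 × 13 = 2.872 in².
F_nw = 0.6 F_EXX = 0.6 × 60 = 36 ksi.
R_n = 36 × 2.872 = 103.4 kips; R_n/Ω = 103.4/2.0 = 51.7 kips.

R_n/Ω ≈ 51.7 kips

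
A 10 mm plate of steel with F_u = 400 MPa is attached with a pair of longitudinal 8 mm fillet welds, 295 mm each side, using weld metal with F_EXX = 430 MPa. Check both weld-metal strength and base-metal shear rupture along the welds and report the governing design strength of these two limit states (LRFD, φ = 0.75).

t_e = 0.707 × 8 = 5.656 mm; L = 590 mm.
Weld metal: φR_n = 0.75 × 0.6 × 430 × 5.656 × 590 × 10⁻³ = 645.7 kN.
Base metal (shear rupture): φR_n = 0.75 × 0.6 × 400 × 10 × 590 × 10⁻³ = 1062 kN.
Governing: weld metal.

φR_n ≈ 646 kN (weld metal governs)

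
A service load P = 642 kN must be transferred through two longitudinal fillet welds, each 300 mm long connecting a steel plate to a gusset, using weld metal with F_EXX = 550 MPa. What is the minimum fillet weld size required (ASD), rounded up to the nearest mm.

Total weld length L = 600 mm.
Required throat t_e = P × Ω / (0.6 F_EXX × L) = 642 × 2.0 / (0.6 × 550 × 600 × 10⁻³) = 6.485 mm.
Required leg w = t_e / 0.707 = 9.172 mm → use 10 mm.

w = 10 mm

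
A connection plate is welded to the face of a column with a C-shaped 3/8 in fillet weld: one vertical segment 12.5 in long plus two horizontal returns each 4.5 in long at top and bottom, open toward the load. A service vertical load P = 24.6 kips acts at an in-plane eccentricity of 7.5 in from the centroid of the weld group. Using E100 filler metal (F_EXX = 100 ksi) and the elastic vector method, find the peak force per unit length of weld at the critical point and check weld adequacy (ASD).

Total weld length L_w = 21.5 in. Treat welds as unit-width lines.
Centroid: x̄ = 2×4.5×2.25 / 21.5 = 0.9419 in from the vertical weld.
Polar moment about centroid: J = I_x + I_y = [12.5³/12 + 2×4.5×6.25²] + [12.5×0.9419² + 2(4.5³/12 + 4.5×1.308²)] = 556 in³.
Direct shear f_v = P/L_w = 24.6 / 21.5 = 1.144 kip/in (vertical).
Torsion M = P·e = 24.6 × 7.5 = 184.5 kip·in.
Critical point at (x, y) = (3.558, 6.25) from centroid. f_tx = M·y/J = 2.074 kip/in; f_ty = M·x/J = 1.181 kip/in.
Resultant f_max = √[f_tx² + (f_v + f_ty)²] = √[2.074² + (1.144 + 1.181)²] = 3.116 kip/in.
Capacity per unit length: r_n/Ω = (1/2.0) × 0.6 × 100 × (0.707 × 0.375) = 7.954 kip/in.
3.116 ≤ 7.954 → adequate.

f_max ≈ 3.12 kip/in; adequate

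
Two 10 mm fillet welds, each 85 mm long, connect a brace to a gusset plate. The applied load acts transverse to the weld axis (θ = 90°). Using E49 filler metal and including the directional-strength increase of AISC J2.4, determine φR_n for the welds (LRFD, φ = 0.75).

E49XX → F_EXX = 490 MPa.
t_e = 0.707 × 10 = 7.07 mm; A_we = 7.07 × 170 = 1202 mm².
Directional factor: 1.0 + 0.5 sin^1.5(90°) = 1.5.
F_nw = 0.6 × 490 × 1.5 = 441 MPa.
φR_n = 0.75 × 441 × 1202 × 10⁻³ = 397.5 kN.

φR_n ≈ 398 kN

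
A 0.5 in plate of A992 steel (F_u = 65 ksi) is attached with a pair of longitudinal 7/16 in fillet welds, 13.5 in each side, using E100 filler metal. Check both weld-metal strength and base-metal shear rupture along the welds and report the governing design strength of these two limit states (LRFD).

φR_n ≈ 376 kips (weld metal governs)

E100XX → F_EXX = 100 ksi.
t_e = 0.707 × 0.4375 = 0.3093 in; L = 27 in.
Weld metal: φR_n = 0.75 × 0.6 × 100 × 0.3093 × 27 = 375.8 kips.
Base metal (shear rupture): φR_n = 0.75 × 0.6 × 65 × 0.5 × 27 = 394.9 kips.
Governing: weld metal.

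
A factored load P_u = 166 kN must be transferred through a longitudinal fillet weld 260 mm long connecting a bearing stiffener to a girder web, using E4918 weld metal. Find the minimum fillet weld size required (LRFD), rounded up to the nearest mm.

w = 5 mm

E49XX → F_EXX = 490 MPa.
Total weld length L = 260 mm.
Required throat t_e = P_u / (φ × 0.6 F_EXX × L) = 166 / (0.75 × 0.6 × 490 × 260 × 10⁻³) = 2.896 mm.
Required leg w = t_e / 0.707 = 4.095 mm → use 5 mm.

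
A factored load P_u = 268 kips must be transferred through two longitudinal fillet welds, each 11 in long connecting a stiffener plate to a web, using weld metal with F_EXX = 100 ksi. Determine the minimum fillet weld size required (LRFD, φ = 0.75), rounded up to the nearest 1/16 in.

Total weld length L = 22 in.
Required throat t_e = P_u / (φ × 0.6 F_EXX × L) = 268 / (0.75 × 0.6 × 100 × 22) = 0.2707 in.
Required leg w = t_e / 0.707 = 0.3829 in → use 7/16 in.

w = 7/16 in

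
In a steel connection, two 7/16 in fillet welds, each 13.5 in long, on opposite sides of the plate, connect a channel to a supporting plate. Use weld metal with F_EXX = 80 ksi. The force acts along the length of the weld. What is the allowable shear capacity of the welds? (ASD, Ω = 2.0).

R_n/Ω ≈ 200 kips

Effective throat t_e = 0.707 × 0.4375 = 0.3093 in.
Total length L = 27 in; A_we = 0.3093 × 27 = 8.351 in².
F_nw = 0.6 F_EXX = 0.6 × 80 = 48 ksi.
R_n = 48 × 8.351 = 400.9 kips; R_n/Ω = 400.9/2.0 = 200.4 kips.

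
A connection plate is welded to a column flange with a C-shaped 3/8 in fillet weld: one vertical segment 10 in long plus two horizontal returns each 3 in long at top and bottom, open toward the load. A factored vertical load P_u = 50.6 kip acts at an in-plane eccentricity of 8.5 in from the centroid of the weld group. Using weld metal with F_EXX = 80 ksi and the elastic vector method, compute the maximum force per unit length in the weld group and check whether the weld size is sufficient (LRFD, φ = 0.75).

Total weld length L_w = 16 in. Treat welds as unit-width lines.
Centroid: x̄ = 2×3×1.5 / 16 = 0.5625 in from the vertical weld.
Polar moment about centroid: J = I_x + I_y = [10³/12 + 2×3×5²] + [10×0.5625² + 2(3³/12 + 3×0.9375²)] = 246.3 in³.
Direct shear f_v = P/L_w = 50.6 / 16 = 3.163 kip/in (vertical).
Torsion M = P·e = 50.6 × 8.5 = 430.1 kip·in.
Critical point at (x, y) = (2.438, 5) from centroid. f_tx = M·y/J = 8.732 kip/in; f_ty = M·x/J = 4.257 kip/in.
Resultant f_max = √[f_tx² + (f_v + f_ty)²] = √[8.732² + (3.163 + 4.257)²] = 11.46 kip/in.
Capacity per unit length: φr_n = 0.75 × 0.6 × 80 × (0.707 × 0.375) = 9.544 kip/in.
11.46 > 9.544 → NOT adequate.

f_max ≈ 11.5 kip/in; NOT adequate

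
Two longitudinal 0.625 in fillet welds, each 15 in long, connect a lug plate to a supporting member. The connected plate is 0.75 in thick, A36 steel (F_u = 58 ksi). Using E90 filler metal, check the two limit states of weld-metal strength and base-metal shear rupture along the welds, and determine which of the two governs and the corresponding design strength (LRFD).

φR_n ≈ 537 kips (weld metal governs)

E90XX → F_EXX = 90 ksi.
t_e = 0.707 × 0.625 = 0.4419 in; L = 30 in.
Weld metal: φR_n = 0.75 × 0.6 × 90 × 0.4419 × 30 = 536.9 kips.
Base metal (shear rupture): φR_n = 0.75 × 0.6 × 58 × 0.75 × 30 = 587.2 kips.
Governing: weld metal.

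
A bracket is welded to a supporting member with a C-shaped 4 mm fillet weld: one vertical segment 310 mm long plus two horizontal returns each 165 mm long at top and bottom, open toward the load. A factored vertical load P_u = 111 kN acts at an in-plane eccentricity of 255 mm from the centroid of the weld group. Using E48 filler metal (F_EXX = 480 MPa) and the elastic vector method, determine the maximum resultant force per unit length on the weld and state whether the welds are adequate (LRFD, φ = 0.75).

Total weld length L_w = 640 mm. Treat welds as unit-width lines.
Centroid: x̄ = 2×165×82.5 / 640 = 42.54 mm from the vertical weld.
Polar moment about centroid: J = I_x + I_y = [310³/12 + 2×165×155²] + [310×42.54² + 2(165³/12 + 165×39.96²)] = 12250000 mm³.
Direct shear f_v = P/L_w = 111×10³ / 640 = 173.4 N/mm (vertical).
Torsion M = P·e = 111×10³ × 255 = 28305000 N·mm.
Critical point at (x, y) = (122.5, 155) from centroid. f_tx = M·y/J = 358.2 N/mm; f_ty = M·x/J = 283 N/mm.
Resultant f_max = √[f_tx² + (f_v + f_ty)²] = √[358.2² + (173.4 + 283)²] = 580.2 N/mm.
Capacity per unit length: φr_n = 0.75 × 0.6 × 480 × (0.707 × 4) = 610.8 N/mm.
580.2 ≤ 610.8 → adequate.

f_max ≈ 580 N/mm; adequate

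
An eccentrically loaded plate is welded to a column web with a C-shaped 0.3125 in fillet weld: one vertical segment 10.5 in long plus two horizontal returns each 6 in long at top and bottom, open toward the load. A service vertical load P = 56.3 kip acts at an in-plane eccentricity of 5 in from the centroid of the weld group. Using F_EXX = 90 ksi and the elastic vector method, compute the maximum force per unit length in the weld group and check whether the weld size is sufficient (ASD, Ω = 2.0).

f_max ≈ 5.69 kip/in; adequate

Total weld length L_w = 22.5 in. Treat welds as unit-width lines.
Centroid: x̄ = 2×6×3 / 22.5 = 1.6 in from the vertical weld.
Polar moment about centroid: J = I_x + I_y = [10.5³/12 + 2×6×5.25²] + [10.5×1.6² + 2(6³/12 + 6×1.4²)] = 513.6 in³.
Direct shear f_v = P/L_w = 56.3 / 22.5 = 2.502 kip/in (vertical).
Torsion M = P·e = 56.3 × 5 = 281.5 kip·in.
Critical point at (x, y) = (4.4, 5.25) from centroid. f_tx = M·y/J = 2.877 kip/in; f_ty = M·x/J = 2.412 kip/in.
Resultant f_max = √[f_tx² + (f_v + f_ty)²] = √[2.877² + (2.502 + 2.412)²] = 5.694 kip/in.
Capacity per unit length: r_n/Ω = (1/2.0) × 0.6 × 90 × (0.707 × 0.3125) = 5.965 kip/in.
5.694 ≤ 5.965 → adequate.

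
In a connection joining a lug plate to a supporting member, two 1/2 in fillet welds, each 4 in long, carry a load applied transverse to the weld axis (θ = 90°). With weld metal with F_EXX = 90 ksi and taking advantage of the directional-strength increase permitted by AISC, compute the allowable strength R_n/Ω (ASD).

R_n/Ω ≈ 115 kips

t_e = 0.707 × 0.5 = 0.3535 in; A_we = 0.3535 × 8 = 2.828 in².
Directional factor: 1.0 + 0.5 sin^1.5(90°) = 1.5.
F_nw = 0.6 × 90 × 1.5 = 81 ksi.
R_n/Ω = (81 × 2.828) / 2.0 = 114.5 kips.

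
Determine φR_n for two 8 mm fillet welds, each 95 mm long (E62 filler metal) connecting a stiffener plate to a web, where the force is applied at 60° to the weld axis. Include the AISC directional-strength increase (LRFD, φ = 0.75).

φR_n ≈ 421 kN

E62XX → F_EXX = 620 MPa.
t_e = 0.707 × 8 = 5.656 mm; A_we = 5.656 × 190 = 1075 mm².
Directional factor: 1.0 + 0.5 sin^1.5(60°) = 1.403.
F_nw = 0.6 × 620 × 1.403 = 521.9 MPa.
φR_n = 0.75 × 521.9 × 1075 × 10⁻³ = 420.6 kN.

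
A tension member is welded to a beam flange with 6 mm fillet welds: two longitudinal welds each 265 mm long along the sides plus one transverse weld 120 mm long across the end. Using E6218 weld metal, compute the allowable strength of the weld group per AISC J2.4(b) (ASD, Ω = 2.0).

E62XX → F_EXX = 620 MPa.
t_e = 0.707 × 6 = 4.242 mm.
R_nwl = 0.6 × 620 × 4.242 × 530 × 10⁻³ = 836.4 kN (longitudinal, 2 welds).
R_nwt = 0.6 × 620 × 4.242 × 120 × 10⁻³ = 189.4 kN (transverse, base value).
(i) R_nwl + R_nwt = 1026 kN; (ii) 0.85 R_nwl + 1.5 R_nwt = 994.9 kN.
R_n = max = 1026 kN [governs: (i)]; R_n/Ω = 512.9 kN.

R_n/Ω ≈ 513 kN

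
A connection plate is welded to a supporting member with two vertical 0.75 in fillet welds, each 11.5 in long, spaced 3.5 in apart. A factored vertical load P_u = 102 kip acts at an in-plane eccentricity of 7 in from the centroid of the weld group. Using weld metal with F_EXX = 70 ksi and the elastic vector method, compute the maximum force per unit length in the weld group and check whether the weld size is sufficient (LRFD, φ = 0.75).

Total weld length L_w = 23 in. Treat welds as unit-width lines.
Polar moment about centroid: J = 2[d³/12 + d(b/2)²] = 2[11.5³/12 + 11.5×1.75²] = 323.9 in³.
Direct shear f_v = P/L_w = 102 / 23 = 4.435 kip/in (vertical).
Torsion M = P·e = 102 × 7 = 714 kip·in.
Critical point at (x, y) = (1.75, 5.75) from centroid. f_tx = M·y/J = 12.67 kip/in; f_ty = M·x/J = 3.857 kip/in.
Resultant f_max = √[f_tx² + (f_v + f_ty)²] = √[12.67² + (4.435 + 3.857)²] = 15.15 kip/in.
Capacity per unit length: φr_n = 0.75 × 0.6 × 70 × (0.707 × 0.75) = 16.7 kip/in.
15.15 ≤ 16.7 → adequate.

f_max ≈ 15.1 kip/in; adequate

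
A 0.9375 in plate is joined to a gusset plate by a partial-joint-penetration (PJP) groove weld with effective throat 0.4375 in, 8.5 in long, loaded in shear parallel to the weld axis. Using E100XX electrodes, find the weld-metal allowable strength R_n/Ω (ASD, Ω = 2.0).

R_n/Ω ≈ 112 kips

E100XX → F_EXX = 100 ksi.
Effective throat (given) t_e = 0.4375 in.
A_we = 0.4375 × 8.5 = 3.719 in².
F_nw = 0.6 F_EXX = 60 ksi.
R_n/Ω = (60 × 3.719) / 2.0 = 111.6 kips.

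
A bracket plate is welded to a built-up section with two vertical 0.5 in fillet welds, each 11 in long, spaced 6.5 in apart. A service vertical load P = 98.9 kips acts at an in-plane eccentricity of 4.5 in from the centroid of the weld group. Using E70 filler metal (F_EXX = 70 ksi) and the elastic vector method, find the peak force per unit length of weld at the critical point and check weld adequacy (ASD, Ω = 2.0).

f_max ≈ 9.38 kip/in; NOT adequate

Total weld length L_w = 22 in. Treat welds as unit-width lines.
Polar moment about centroid: J = 2[d³/12 + d(b/2)²] = 2[11³/12 + 11×3.25²] = 454.2 in³.
Direct shear f_v = P/L_w = 98.9 / 22 = 4.495 kip/in (vertical).
Torsion M = P·e = 98.9 × 4.5 = 445.05 kip·in.
Critical point at (x, y) = (3.25, 5.5) from centroid. f_tx = M·y/J = 5.389 kip/in; f_ty = M·x/J = 3.184 kip/in.
Resultant f_max = √[f_tx² + (f_v + f_ty)²] = √[5.389² + (4.495 + 3.184)²] = 9.382 kip/in.
Capacity per unit length: r_n/Ω = (1/2.0) × 0.6 × 70 × (0.707 × 0.5) = 7.423 kip/in.
9.382 > 7.423 → NOT adequate.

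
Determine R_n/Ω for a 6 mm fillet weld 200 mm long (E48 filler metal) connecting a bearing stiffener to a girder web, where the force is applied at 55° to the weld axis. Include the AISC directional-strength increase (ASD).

R_n/Ω ≈ 167 kN

E48XX → F_EXX = 480 MPa.
t_e = 0.707 × 6 = 4.242 mm; A_we = 4.242 × 200 = 848.4 mm².
Directional factor: 1.0 + 0.5 sin^1.5(55°) = 1.371.
F_nw = 0.6 × 480 × 1.371 = 394.8 MPa.
R_n/Ω = (394.8 × 848.4) / 2.0 × 10⁻³ = 167.5 kN.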